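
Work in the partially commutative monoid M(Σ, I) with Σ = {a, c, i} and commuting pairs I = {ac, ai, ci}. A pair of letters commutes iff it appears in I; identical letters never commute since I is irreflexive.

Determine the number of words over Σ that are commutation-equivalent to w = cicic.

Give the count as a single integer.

10

#0=c has no predecessor
#1=i has no predecessor
#2=c depends on [0:c]
#3=i depends on [1:i]
#4=c depends on [2:c]
sources: [0:c, 1:i]
N(rest) = Σ N(rest − s) over sources s of rest; N(one piece) = 1:
  size 1 → [3]=1  [4]=1
  size 2 → [1,3]=1  [2,4]=1  [3,4]=2
  size 3 → [0,2,4]=1  [1,3,4]=3  [2,3,4]=3
  first=0(c) contributes 6
  first=1(i) contributes 4
|[w]| = 10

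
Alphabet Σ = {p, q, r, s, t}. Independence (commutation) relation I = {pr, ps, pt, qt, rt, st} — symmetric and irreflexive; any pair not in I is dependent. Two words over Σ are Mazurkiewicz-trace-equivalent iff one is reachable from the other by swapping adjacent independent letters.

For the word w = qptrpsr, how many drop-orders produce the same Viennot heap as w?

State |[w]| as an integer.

#0=q has no predecessor
#1=p depends on [0:q]
#2=t has no predecessor
#3=r depends on [0:q]
#4=p depends on [1:p]
#5=s depends on [3:r]
#6=r depends on [5:s]
sources: [0:q, 2:t]
N(rest) = Σ N(rest − s) over sources s of rest; N(one piece) = 1:
  size 1 → [2]=1  [4]=1  [6]=1
  size 2 → [1,4]=1  [2,4]=2  [2,6]=2  [4,6]=2  [5,6]=1
  size 3 → [1,2,4]=3  [1,4,6]=3  [2,4,6]=6  [2,5,6]=3  [3,5,6]=1  [4,5,6]=3
  size 4 → [1,2,4,6]=12  [1,4,5,6]=6  [2,3,5,6]=4  [2,4,5,6]=12  [3,4,5,6]=4
  size 5 → [1,2,4,5,6]=30  [1,3,4,5,6]=10  [2,3,4,5,6]=20
  first=0(q) contributes 60
  first=2(t) contributes 10
|[w]| = 70

70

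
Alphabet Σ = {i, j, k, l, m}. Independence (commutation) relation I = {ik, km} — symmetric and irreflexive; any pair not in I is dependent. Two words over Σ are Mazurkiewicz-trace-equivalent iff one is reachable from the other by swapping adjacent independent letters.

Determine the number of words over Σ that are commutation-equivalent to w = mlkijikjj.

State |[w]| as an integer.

4

piece 0:m — minimal
piece 1:l rests on {0:m}
piece 2:k rests on {1:l}
piece 3:i rests on {1:l}
piece 4:j rests on {2:k, 3:i}
piece 5:i rests on {4:j}
piece 6:k rests on {4:j}
piece 7:j rests on {5:i, 6:k}
piece 8:j rests on {7:j}
minimal pieces: {0:m}
ways to finish when only these pieces remain (= sum over removing one remaining piece with nothing left below it):
  1 left: {8}→1
  2 left: {7,8}→1
  3 left: {5,7,8}→1  {6,7,8}→1
  4 left: {5,6,7,8}→2
  5 left: {4,5,6,7,8}→2
  6 left: {2,4,5,6,7,8}→2  {3,4,5,6,7,8}→2
  7 left: {2,3,4,5,6,7,8}→4
  placing 0:m first → 4 extensions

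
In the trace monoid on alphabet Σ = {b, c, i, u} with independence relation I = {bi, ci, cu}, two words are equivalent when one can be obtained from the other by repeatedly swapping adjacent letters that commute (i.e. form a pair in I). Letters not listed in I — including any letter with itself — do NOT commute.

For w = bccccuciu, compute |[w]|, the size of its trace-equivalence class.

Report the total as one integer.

56

piece 0:b — minimal
piece 1:c rests on {0:b}
piece 2:c rests on {1:c}
piece 3:c rests on {2:c}
piece 4:c rests on {3:c}
piece 5:u rests on {0:b}
piece 6:c rests on {4:c}
piece 7:i rests on {5:u}
piece 8:u rests on {7:i}
minimal pieces: {0:b}
ways to finish when only these pieces remain (= sum over removing one remaining piece with nothing left below it):
  1 left: {6}→1  {8}→1
  2 left: {4,6}→1  {6,8}→2  {7,8}→1
  3 left: {3,4,6}→1  {4,6,8}→3  {5,7,8}→1  {6,7,8}→3
  4 left: {2,3,4,6}→1  {3,4,6,8}→4  {4,6,7,8}→6  {5,6,7,8}→4
  5 left: {1,2,3,4,6}→1  {2,3,4,6,8}→5  {3,4,6,7,8}→10  {4,5,6,7,8}→10
  6 left: {1,2,3,4,6,8}→6  {2,3,4,6,7,8}→15  {3,4,5,6,7,8}→20
  7 left: {1,2,3,4,6,7,8}→21  {2,3,4,5,6,7,8}→35
  placing 0:b first → 56 extensions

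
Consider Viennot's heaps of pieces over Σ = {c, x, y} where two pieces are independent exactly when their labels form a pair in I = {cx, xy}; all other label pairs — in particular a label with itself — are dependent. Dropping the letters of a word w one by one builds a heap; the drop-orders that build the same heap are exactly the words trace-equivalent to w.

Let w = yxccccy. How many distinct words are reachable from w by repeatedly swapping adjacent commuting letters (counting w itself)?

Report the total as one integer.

7

0(y) covers ∅
1(x) covers ∅
2(c) covers 0:y
3(c) covers 2:c
4(c) covers 3:c
5(c) covers 4:c
6(y) covers 5:c
floor of heap: 0:y, 1:x
completions by unplaced set U, small U first (add the entries for U minus each lowest piece of U):
  |U|=1: {1}:1  {6}:1
  |U|=2: {1,6}:2  {5,6}:1
  |U|=3: {1,5,6}:3  {4,5,6}:1
  |U|=4: {1,4,5,6}:4  {3,4,5,6}:1
  |U|=5: {1,3,4,5,6}:5  {2,3,4,5,6}:1
  start at 0(y): 6
  start at 1(x): 1
sum over floor = 7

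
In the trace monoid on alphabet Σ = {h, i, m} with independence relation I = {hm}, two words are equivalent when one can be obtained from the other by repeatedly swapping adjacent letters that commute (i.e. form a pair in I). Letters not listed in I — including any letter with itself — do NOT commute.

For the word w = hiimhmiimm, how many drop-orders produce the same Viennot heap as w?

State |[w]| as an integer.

0(h) covers ∅
1(i) covers 0:h
2(i) covers 1:i
3(m) covers 2:i
4(h) covers 2:i
5(m) covers 3:m
6(i) covers 4:h, 5:m
7(i) covers 6:i
8(m) covers 7:i
9(m) covers 8:m
floor of heap: 0:h
completions by unplaced set U, small U first (add the entries for U minus each lowest piece of U):
  |U|=1: {9}:1
  |U|=2: {8,9}:1
  |U|=3: {7,8,9}:1
  |U|=4: {6,7,8,9}:1
  |U|=5: {4,6,7,8,9}:1  {5,6,7,8,9}:1
  |U|=6: {3,5,6,7,8,9}:1  {4,5,6,7,8,9}:2
  |U|=7: {3,4,5,6,7,8,9}:3
  |U|=8: {2,3,4,5,6,7,8,9}:3
  start at 0(h): 3

3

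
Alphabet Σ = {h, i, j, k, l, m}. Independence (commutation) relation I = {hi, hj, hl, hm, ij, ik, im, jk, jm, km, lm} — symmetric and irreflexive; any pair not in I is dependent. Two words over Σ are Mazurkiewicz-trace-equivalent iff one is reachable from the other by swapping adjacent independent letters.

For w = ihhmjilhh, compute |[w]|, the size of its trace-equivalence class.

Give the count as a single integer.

drop 0:i onto floor
drop 1:h onto floor
drop 2:h onto {1:h}
drop 3:m onto floor
drop 4:j onto floor
drop 5:i onto {0:i}
drop 6:l onto {4:j, 5:i}
drop 7:h onto {2:h}
drop 8:h onto {7:h}
ground layer = {0:i, 1:h, 3:m, 4:j}
drop-orders for the pieces not yet dropped (sum over which currently-grounded one goes next):
  1 to go: {3} 1  {6} 1  {8} 1
  2 to go: {3,6} 2  {3,8} 2  {4,6} 1  {5,6} 1  {6,8} 2  {7,8} 1
  3 to go: {0,5,6} 1  {2,7,8} 1  {3,4,6} 3  {3,5,6} 3  {3,6,8} 6  {3,7,8} 3  {4,5,6} 2  {4,6,8} 3  {5,6,8} 3  {6,7,8} 3
  4 to go: {0,3,5,6} 4  {0,4,5,6} 3  {0,5,6,8} 4  {1,2,7,8} 1  {2,3,7,8} 4  {2,6,7,8} 4  {3,4,5,6} 8  {3,4,6,8} 12  {3,5,6,8} 12  {3,6,7,8} 12  {4,5,6,8} 8  {4,6,7,8} 6  {5,6,7,8} 6
  5 to go: {0,3,4,5,6} 15  {0,3,5,6,8} 20  {0,4,5,6,8} 15  {0,5,6,7,8} 10  {1,2,3,7,8} 5  {1,2,6,7,8} 5  {2,3,6,7,8} 20  {2,4,6,7,8} 10  {2,5,6,7,8} 10  {3,4,5,6,8} 40  {3,4,6,7,8} 30  {3,5,6,7,8} 30  {4,5,6,7,8} 20
  6 to go: {0,2,5,6,7,8} 20  {0,3,4,5,6,8} 90  {0,3,5,6,7,8} 60  {0,4,5,6,7,8} 45  {1,2,3,6,7,8} 30  {1,2,4,6,7,8} 15  {1,2,5,6,7,8} 15  {2,3,4,6,7,8} 60  {2,3,5,6,7,8} 60  {2,4,5,6,7,8} 40  {3,4,5,6,7,8} 120
  7 to go: {0,1,2,5,6,7,8} 35  {0,2,3,5,6,7,8} 140  {0,2,4,5,6,7,8} 105  {0,3,4,5,6,7,8} 315  {1,2,3,4,6,7,8} 105  {1,2,3,5,6,7,8} 105  {1,2,4,5,6,7,8} 70  {2,3,4,5,6,7,8} 280
  if 0:i drops first: 560 orders
  if 1:h drops first: 840 orders
  if 3:m drops first: 210 orders
  if 4:j drops first: 280 orders
heap linearizations: 1890

1890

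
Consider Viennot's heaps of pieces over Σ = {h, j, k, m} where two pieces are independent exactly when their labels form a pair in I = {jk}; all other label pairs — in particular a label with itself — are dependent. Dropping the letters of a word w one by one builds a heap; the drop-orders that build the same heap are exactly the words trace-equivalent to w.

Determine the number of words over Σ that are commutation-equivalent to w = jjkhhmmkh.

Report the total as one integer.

3

drop 0:j onto floor
drop 1:j onto {0:j}
drop 2:k onto floor
drop 3:h onto {1:j, 2:k}
drop 4:h onto {3:h}
drop 5:m onto {4:h}
drop 6:m onto {5:m}
drop 7:k onto {6:m}
drop 8:h onto {7:k}
ground layer = {0:j, 2:k}
drop-orders for the pieces not yet dropped (sum over which currently-grounded one goes next):
  1 to go: {8} 1
  2 to go: {7,8} 1
  3 to go: {6,7,8} 1
  4 to go: {5,6,7,8} 1
  5 to go: {4,5,6,7,8} 1
  6 to go: {3,4,5,6,7,8} 1
  7 to go: {1,3,4,5,6,7,8} 1  {2,3,4,5,6,7,8} 1
  if 0:j drops first: 2 orders
  if 2:k drops first: 1 orders
heap linearizations: 3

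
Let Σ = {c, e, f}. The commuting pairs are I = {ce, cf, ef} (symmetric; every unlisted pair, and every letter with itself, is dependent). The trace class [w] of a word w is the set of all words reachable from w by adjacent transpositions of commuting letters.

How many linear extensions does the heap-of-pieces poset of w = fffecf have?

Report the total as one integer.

#0=f has no predecessor
#1=f depends on [0:f]
#2=f depends on [1:f]
#3=e has no predecessor
#4=c has no predecessor
#5=f depends on [2:f]
sources: [0:f, 3:e, 4:c]
N(rest) = Σ N(rest − s) over sources s of rest; N(one piece) = 1:
  size 1 → [3]=1  [4]=1  [5]=1
  size 2 → [2,5]=1  [3,4]=2  [3,5]=2  [4,5]=2
  size 3 → [1,2,5]=1  [2,3,5]=3  [2,4,5]=3  [3,4,5]=6
  size 4 → [0,1,2,5]=1  [1,2,3,5]=4  [1,2,4,5]=4  [2,3,4,5]=12
  first=0(f) contributes 20
  first=3(e) contributes 5
  first=4(c) contributes 5
|[w]| = 30

30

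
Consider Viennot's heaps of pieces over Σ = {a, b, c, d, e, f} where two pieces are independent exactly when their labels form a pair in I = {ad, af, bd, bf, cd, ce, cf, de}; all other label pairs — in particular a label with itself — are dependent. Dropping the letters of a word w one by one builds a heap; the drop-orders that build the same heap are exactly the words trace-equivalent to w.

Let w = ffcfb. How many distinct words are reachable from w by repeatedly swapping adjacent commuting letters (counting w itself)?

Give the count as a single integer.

#0=f has no predecessor
#1=f depends on [0:f]
#2=c has no predecessor
#3=f depends on [1:f]
#4=b depends on [2:c]
sources: [0:f, 2:c]
N(rest) = Σ N(rest − s) over sources s of rest; N(one piece) = 1:
  size 1 → [3]=1  [4]=1
  size 2 → [1,3]=1  [2,4]=1  [3,4]=2
  size 3 → [0,1,3]=1  [1,3,4]=3  [2,3,4]=3
  first=0(f) contributes 6
  first=2(c) contributes 4
|[w]| = 10

10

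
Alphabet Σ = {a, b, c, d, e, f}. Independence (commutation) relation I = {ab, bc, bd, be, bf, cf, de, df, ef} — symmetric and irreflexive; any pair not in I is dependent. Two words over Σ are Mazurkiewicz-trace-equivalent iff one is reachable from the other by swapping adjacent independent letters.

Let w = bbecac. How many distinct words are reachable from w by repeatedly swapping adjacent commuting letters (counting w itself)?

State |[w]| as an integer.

15

drop 0:b onto floor
drop 1:b onto {0:b}
drop 2:e onto floor
drop 3:c onto {2:e}
drop 4:a onto {3:c}
drop 5:c onto {4:a}
ground layer = {0:b, 2:e}
drop-orders for the pieces not yet dropped (sum over which currently-grounded one goes next):
  1 to go: {1} 1  {5} 1
  2 to go: {0,1} 1  {1,5} 2  {4,5} 1
  3 to go: {0,1,5} 3  {1,4,5} 3  {3,4,5} 1
  4 to go: {0,1,4,5} 6  {1,3,4,5} 4  {2,3,4,5} 1
  if 0:b drops first: 5 orders
  if 2:e drops first: 10 orders
heap linearizations: 15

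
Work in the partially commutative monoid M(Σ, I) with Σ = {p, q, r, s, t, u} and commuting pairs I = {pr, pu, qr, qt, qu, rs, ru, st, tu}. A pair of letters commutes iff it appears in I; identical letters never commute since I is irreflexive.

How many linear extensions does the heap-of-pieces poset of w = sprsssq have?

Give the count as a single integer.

7

piece 0:s — minimal
piece 1:p rests on {0:s}
piece 2:r — minimal
piece 3:s rests on {1:p}
piece 4:s rests on {3:s}
piece 5:s rests on {4:s}
piece 6:q rests on {5:s}
minimal pieces: {0:s, 2:r}
ways to finish when only these pieces remain (= sum over removing one remaining piece with nothing left below it):
  1 left: {2}→1  {6}→1
  2 left: {2,6}→2  {5,6}→1
  3 left: {2,5,6}→3  {4,5,6}→1
  4 left: {2,4,5,6}→4  {3,4,5,6}→1
  5 left: {1,3,4,5,6}→1  {2,3,4,5,6}→5
  placing 0:s first → 6 extensions
  placing 2:r first → 1 extensions
total linear extensions = 7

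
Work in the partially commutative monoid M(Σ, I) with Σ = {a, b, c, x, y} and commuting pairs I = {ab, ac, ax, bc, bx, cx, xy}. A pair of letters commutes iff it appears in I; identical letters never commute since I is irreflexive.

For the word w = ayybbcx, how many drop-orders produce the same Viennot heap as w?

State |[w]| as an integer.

21

#0=a has no predecessor
#1=y depends on [0:a]
#2=y depends on [1:y]
#3=b depends on [2:y]
#4=b depends on [3:b]
#5=c depends on [2:y]
#6=x has no predecessor
sources: [0:a, 6:x]
N(rest) = Σ N(rest − s) over sources s of rest; N(one piece) = 1:
  size 1 → [4]=1  [5]=1  [6]=1
  size 2 → [3,4]=1  [4,5]=2  [4,6]=2  [5,6]=2
  size 3 → [3,4,5]=3  [3,4,6]=3  [4,5,6]=6
  size 4 → [2,3,4,5]=3  [3,4,5,6]=12
  size 5 → [1,2,3,4,5]=3  [2,3,4,5,6]=15
  first=0(a) contributes 18
  first=6(x) contributes 3
|[w]| = 21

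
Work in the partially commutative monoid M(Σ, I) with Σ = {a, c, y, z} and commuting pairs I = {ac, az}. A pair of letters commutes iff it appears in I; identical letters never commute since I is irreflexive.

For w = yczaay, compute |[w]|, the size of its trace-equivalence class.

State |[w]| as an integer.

0(y) covers ∅
1(c) covers 0:y
2(z) covers 1:c
3(a) covers 0:y
4(a) covers 3:a
5(y) covers 2:z, 4:a
floor of heap: 0:y
completions by unplaced set U, small U first (add the entries for U minus each lowest piece of U):
  |U|=1: {5}:1
  |U|=2: {2,5}:1  {4,5}:1
  |U|=3: {1,2,5}:1  {2,4,5}:2  {3,4,5}:1
  |U|=4: {1,2,4,5}:3  {2,3,4,5}:3
  start at 0(y): 6

6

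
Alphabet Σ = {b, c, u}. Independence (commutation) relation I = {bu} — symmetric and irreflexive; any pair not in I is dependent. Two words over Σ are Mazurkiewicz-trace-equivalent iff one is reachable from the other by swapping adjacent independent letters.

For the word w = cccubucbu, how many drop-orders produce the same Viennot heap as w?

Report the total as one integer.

6

piece 0:c — minimal
piece 1:c rests on {0:c}
piece 2:c rests on {1:c}
piece 3:u rests on {2:c}
piece 4:b rests on {2:c}
piece 5:u rests on {3:u}
piece 6:c rests on {4:b, 5:u}
piece 7:b rests on {6:c}
piece 8:u rests on {6:c}
minimal pieces: {0:c}
ways to finish when only these pieces remain (= sum over removing one remaining piece with nothing left below it):
  1 left: {7}→1  {8}→1
  2 left: {7,8}→2
  3 left: {6,7,8}→2
  4 left: {4,6,7,8}→2  {5,6,7,8}→2
  5 left: {3,5,6,7,8}→2  {4,5,6,7,8}→4
  6 left: {3,4,5,6,7,8}→6
  7 left: {2,3,4,5,6,7,8}→6
  placing 0:c first → 6 extensions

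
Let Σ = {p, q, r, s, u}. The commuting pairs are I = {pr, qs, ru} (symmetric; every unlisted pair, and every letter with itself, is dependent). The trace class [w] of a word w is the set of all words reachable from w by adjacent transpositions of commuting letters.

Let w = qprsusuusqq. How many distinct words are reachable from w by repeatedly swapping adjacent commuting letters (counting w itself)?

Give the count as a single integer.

drop 0:q onto floor
drop 1:p onto {0:q}
drop 2:r onto {0:q}
drop 3:s onto {1:p, 2:r}
drop 4:u onto {3:s}
drop 5:s onto {4:u}
drop 6:u onto {5:s}
drop 7:u onto {6:u}
drop 8:s onto {7:u}
drop 9:q onto {7:u}
drop 10:q onto {9:q}
ground layer = {0:q}
drop-orders for the pieces not yet dropped (sum over which currently-grounded one goes next):
  1 to go: {8} 1  {10} 1
  2 to go: {8,10} 2  {9,10} 1
  3 to go: {8,9,10} 3
  4 to go: {7,8,9,10} 3
  5 to go: {6,7,8,9,10} 3
  6 to go: {5,6,7,8,9,10} 3
  7 to go: {4,5,6,7,8,9,10} 3
  8 to go: {3,4,5,6,7,8,9,10} 3
  9 to go: {1,3,4,5,6,7,8,9,10} 3  {2,3,4,5,6,7,8,9,10} 3
  if 0:q drops first: 6 orders

6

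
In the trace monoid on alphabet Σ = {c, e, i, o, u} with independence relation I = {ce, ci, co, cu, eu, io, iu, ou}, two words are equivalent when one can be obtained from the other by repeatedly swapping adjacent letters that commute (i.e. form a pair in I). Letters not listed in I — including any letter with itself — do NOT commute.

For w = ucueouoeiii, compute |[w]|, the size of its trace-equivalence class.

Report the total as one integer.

#0=u has no predecessor
#1=c has no predecessor
#2=u depends on [0:u]
#3=e has no predecessor
#4=o depends on [3:e]
#5=u depends on [2:u]
#6=o depends on [4:o]
#7=e depends on [6:o]
#8=i depends on [7:e]
#9=i depends on [8:i]
#10=i depends on [9:i]
sources: [0:u, 1:c, 3:e]
N(rest) = Σ N(rest − s) over sources s of rest; N(one piece) = 1:
  size 1 → [1]=1  [5]=1  [10]=1
  size 2 → [1,5]=2  [1,10]=2  [2,5]=1  [5,10]=2  [9,10]=1
  size 3 → [0,2,5]=1  [1,2,5]=3  [1,5,10]=6  [1,9,10]=3  [2,5,10]=3  [5,9,10]=3  [8,9,10]=1
  size 4 → [0,1,2,5]=4  [0,2,5,10]=4  [1,2,5,10]=12  [1,5,9,10]=12  [1,8,9,10]=4  [2,5,9,10]=6  [5,8,9,10]=4  [7,8,9,10]=1
  size 5 → [0,1,2,5,10]=20  [0,2,5,9,10]=10  [1,2,5,9,10]=30  [1,5,8,9,10]=20  [1,7,8,9,10]=5  [2,5,8,9,10]=10  [5,7,8,9,10]=5  [6,7,8,9,10]=1
  size 6 → [0,1,2,5,9,10]=60  [0,2,5,8,9,10]=20  [1,2,5,8,9,10]=60  [1,5,7,8,9,10]=30  [1,6,7,8,9,10]=6  [2,5,7,8,9,10]=15  [4,6,7,8,9,10]=1  [5,6,7,8,9,10]=6
  size 7 → [0,1,2,5,8,9,10]=140  [0,2,5,7,8,9,10]=35  [1,2,5,7,8,9,10]=105  [1,4,6,7,8,9,10]=7  [1,5,6,7,8,9,10]=42  [2,5,6,7,8,9,10]=21  [3,4,6,7,8,9,10]=1  [4,5,6,7,8,9,10]=7
  size 8 → [0,1,2,5,7,8,9,10]=280  [0,2,5,6,7,8,9,10]=56  [1,2,5,6,7,8,9,10]=168  [1,3,4,6,7,8,9,10]=8  [1,4,5,6,7,8,9,10]=56  [2,4,5,6,7,8,9,10]=28  [3,4,5,6,7,8,9,10]=8
  size 9 → [0,1,2,5,6,7,8,9,10]=504  [0,2,4,5,6,7,8,9,10]=84  [1,2,4,5,6,7,8,9,10]=252  [1,3,4,5,6,7,8,9,10]=72  [2,3,4,5,6,7,8,9,10]=36
  first=0(u) contributes 360
  first=1(c) contributes 120
  first=3(e) contributes 840
|[w]| = 1320

1320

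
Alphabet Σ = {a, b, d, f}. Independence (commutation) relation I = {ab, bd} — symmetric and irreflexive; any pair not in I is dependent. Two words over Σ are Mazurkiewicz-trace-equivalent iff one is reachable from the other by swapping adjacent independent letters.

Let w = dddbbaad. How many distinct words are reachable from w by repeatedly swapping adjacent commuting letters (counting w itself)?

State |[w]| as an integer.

28

0(d) covers ∅
1(d) covers 0:d
2(d) covers 1:d
3(b) covers ∅
4(b) covers 3:b
5(a) covers 2:d
6(a) covers 5:a
7(d) covers 6:a
floor of heap: 0:d, 3:b
completions by unplaced set U, small U first (add the entries for U minus each lowest piece of U):
  |U|=1: {4}:1  {7}:1
  |U|=2: {3,4}:1  {4,7}:2  {6,7}:1
  |U|=3: {3,4,7}:3  {4,6,7}:3  {5,6,7}:1
  |U|=4: {2,5,6,7}:1  {3,4,6,7}:6  {4,5,6,7}:4
  |U|=5: {1,2,5,6,7}:1  {2,4,5,6,7}:5  {3,4,5,6,7}:10
  |U|=6: {0,1,2,5,6,7}:1  {1,2,4,5,6,7}:6  {2,3,4,5,6,7}:15
  start at 0(d): 21
  start at 3(b): 7
sum over floor = 28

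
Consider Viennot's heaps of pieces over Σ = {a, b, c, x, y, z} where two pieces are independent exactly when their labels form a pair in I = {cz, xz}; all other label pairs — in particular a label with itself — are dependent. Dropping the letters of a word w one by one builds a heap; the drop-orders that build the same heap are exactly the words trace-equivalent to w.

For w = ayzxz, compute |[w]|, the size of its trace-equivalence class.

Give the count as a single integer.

3

0(a) covers ∅
1(y) covers 0:a
2(z) covers 1:y
3(x) covers 1:y
4(z) covers 2:z
floor of heap: 0:a
completions by unplaced set U, small U first (add the entries for U minus each lowest piece of U):
  |U|=1: {3}:1  {4}:1
  |U|=2: {2,4}:1  {3,4}:2
  |U|=3: {2,3,4}:3
  start at 0(a): 3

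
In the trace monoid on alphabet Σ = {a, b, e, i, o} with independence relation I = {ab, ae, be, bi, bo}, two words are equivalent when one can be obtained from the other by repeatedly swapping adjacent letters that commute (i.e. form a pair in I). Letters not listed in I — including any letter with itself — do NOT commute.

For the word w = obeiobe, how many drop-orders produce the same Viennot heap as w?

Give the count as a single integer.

21

0(o) covers ∅
1(b) covers ∅
2(e) covers 0:o
3(i) covers 2:e
4(o) covers 3:i
5(b) covers 1:b
6(e) covers 4:o
floor of heap: 0:o, 1:b
completions by unplaced set U, small U first (add the entries for U minus each lowest piece of U):
  |U|=1: {5}:1  {6}:1
  |U|=2: {1,5}:1  {4,6}:1  {5,6}:2
  |U|=3: {1,5,6}:3  {3,4,6}:1  {4,5,6}:3
  |U|=4: {1,4,5,6}:6  {2,3,4,6}:1  {3,4,5,6}:4
  |U|=5: {0,2,3,4,6}:1  {1,3,4,5,6}:10  {2,3,4,5,6}:5
  start at 0(o): 15
  start at 1(b): 6
sum over floor = 21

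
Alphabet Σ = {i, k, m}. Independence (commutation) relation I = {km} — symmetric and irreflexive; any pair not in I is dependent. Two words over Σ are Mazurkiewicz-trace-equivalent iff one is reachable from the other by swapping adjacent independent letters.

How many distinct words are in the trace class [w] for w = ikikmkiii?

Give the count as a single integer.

piece 0:i — minimal
piece 1:k rests on {0:i}
piece 2:i rests on {1:k}
piece 3:k rests on {2:i}
piece 4:m rests on {2:i}
piece 5:k rests on {3:k}
piece 6:i rests on {4:m, 5:k}
piece 7:i rests on {6:i}
piece 8:i rests on {7:i}
minimal pieces: {0:i}
ways to finish when only these pieces remain (= sum over removing one remaining piece with nothing left below it):
  1 left: {8}→1
  2 left: {7,8}→1
  3 left: {6,7,8}→1
  4 left: {4,6,7,8}→1  {5,6,7,8}→1
  5 left: {3,5,6,7,8}→1  {4,5,6,7,8}→2
  6 left: {3,4,5,6,7,8}→3
  7 left: {2,3,4,5,6,7,8}→3
  placing 0:i first → 3 extensions

3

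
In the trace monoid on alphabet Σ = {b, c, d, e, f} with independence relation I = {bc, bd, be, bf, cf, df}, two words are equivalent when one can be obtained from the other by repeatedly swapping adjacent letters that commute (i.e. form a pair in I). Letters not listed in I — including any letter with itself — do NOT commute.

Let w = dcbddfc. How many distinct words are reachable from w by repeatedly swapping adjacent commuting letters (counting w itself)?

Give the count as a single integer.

42

0(d) covers ∅
1(c) covers 0:d
2(b) covers ∅
3(d) covers 1:c
4(d) covers 3:d
5(f) covers ∅
6(c) covers 4:d
floor of heap: 0:d, 2:b, 5:f
completions by unplaced set U, small U first (add the entries for U minus each lowest piece of U):
  |U|=1: {2}:1  {5}:1  {6}:1
  |U|=2: {2,5}:2  {2,6}:2  {4,6}:1  {5,6}:2
  |U|=3: {2,4,6}:3  {2,5,6}:6  {3,4,6}:1  {4,5,6}:3
  |U|=4: {1,3,4,6}:1  {2,3,4,6}:4  {2,4,5,6}:12  {3,4,5,6}:4
  |U|=5: {0,1,3,4,6}:1  {1,2,3,4,6}:5  {1,3,4,5,6}:5  {2,3,4,5,6}:20
  start at 0(d): 30
  start at 2(b): 6
  start at 5(f): 6
sum over floor = 42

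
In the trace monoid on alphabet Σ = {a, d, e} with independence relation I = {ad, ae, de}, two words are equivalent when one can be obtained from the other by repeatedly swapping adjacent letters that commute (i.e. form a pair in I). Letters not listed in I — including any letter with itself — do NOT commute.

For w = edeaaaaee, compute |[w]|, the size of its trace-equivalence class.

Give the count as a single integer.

drop 0:e onto floor
drop 1:d onto floor
drop 2:e onto {0:e}
drop 3:a onto floor
drop 4:a onto {3:a}
drop 5:a onto {4:a}
drop 6:a onto {5:a}
drop 7:e onto {2:e}
drop 8:e onto {7:e}
ground layer = {0:e, 1:d, 3:a}
drop-orders for the pieces not yet dropped (sum over which currently-grounded one goes next):
  1 to go: {1} 1  {6} 1  {8} 1
  2 to go: {1,6} 2  {1,8} 2  {5,6} 1  {6,8} 2  {7,8} 1
  3 to go: {1,5,6} 3  {1,6,8} 6  {1,7,8} 3  {2,7,8} 1  {4,5,6} 1  {5,6,8} 3  {6,7,8} 3
  4 to go: {0,2,7,8} 1  {1,2,7,8} 4  {1,4,5,6} 4  {1,5,6,8} 12  {1,6,7,8} 12  {2,6,7,8} 4  {3,4,5,6} 1  {4,5,6,8} 4  {5,6,7,8} 6
  5 to go: {0,1,2,7,8} 5  {0,2,6,7,8} 5  {1,2,6,7,8} 20  {1,3,4,5,6} 5  {1,4,5,6,8} 20  {1,5,6,7,8} 30  {2,5,6,7,8} 10  {3,4,5,6,8} 5  {4,5,6,7,8} 10
  6 to go: {0,1,2,6,7,8} 30  {0,2,5,6,7,8} 15  {1,2,5,6,7,8} 60  {1,3,4,5,6,8} 30  {1,4,5,6,7,8} 60  {2,4,5,6,7,8} 20  {3,4,5,6,7,8} 15
  7 to go: {0,1,2,5,6,7,8} 105  {0,2,4,5,6,7,8} 35  {1,2,4,5,6,7,8} 140  {1,3,4,5,6,7,8} 105  {2,3,4,5,6,7,8} 35
  if 0:e drops first: 280 orders
  if 1:d drops first: 70 orders
  if 3:a drops first: 280 orders
heap linearizations: 630

630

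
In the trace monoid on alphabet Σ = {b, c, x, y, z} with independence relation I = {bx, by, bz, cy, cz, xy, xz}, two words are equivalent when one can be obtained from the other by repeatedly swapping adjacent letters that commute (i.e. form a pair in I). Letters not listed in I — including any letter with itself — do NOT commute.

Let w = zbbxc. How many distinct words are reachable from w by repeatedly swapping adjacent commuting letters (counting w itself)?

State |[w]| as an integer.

15

0(z) covers ∅
1(b) covers ∅
2(b) covers 1:b
3(x) covers ∅
4(c) covers 2:b, 3:x
floor of heap: 0:z, 1:b, 3:x
completions by unplaced set U, small U first (add the entries for U minus each lowest piece of U):
  |U|=1: {0}:1  {4}:1
  |U|=2: {0,4}:2  {2,4}:1  {3,4}:1
  |U|=3: {0,2,4}:3  {0,3,4}:3  {1,2,4}:1  {2,3,4}:2
  start at 0(z): 3
  start at 1(b): 8
  start at 3(x): 4
sum over floor = 15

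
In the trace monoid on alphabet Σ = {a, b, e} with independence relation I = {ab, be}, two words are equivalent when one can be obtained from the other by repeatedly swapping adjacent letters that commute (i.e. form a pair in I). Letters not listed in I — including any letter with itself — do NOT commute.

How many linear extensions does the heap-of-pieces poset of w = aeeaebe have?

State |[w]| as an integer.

7

drop 0:a onto floor
drop 1:e onto {0:a}
drop 2:e onto {1:e}
drop 3:a onto {2:e}
drop 4:e onto {3:a}
drop 5:b onto floor
drop 6:e onto {4:e}
ground layer = {0:a, 5:b}
drop-orders for the pieces not yet dropped (sum over which currently-grounded one goes next):
  1 to go: {5} 1  {6} 1
  2 to go: {4,6} 1  {5,6} 2
  3 to go: {3,4,6} 1  {4,5,6} 3
  4 to go: {2,3,4,6} 1  {3,4,5,6} 4
  5 to go: {1,2,3,4,6} 1  {2,3,4,5,6} 5
  if 0:a drops first: 6 orders
  if 5:b drops first: 1 orders
heap linearizations: 7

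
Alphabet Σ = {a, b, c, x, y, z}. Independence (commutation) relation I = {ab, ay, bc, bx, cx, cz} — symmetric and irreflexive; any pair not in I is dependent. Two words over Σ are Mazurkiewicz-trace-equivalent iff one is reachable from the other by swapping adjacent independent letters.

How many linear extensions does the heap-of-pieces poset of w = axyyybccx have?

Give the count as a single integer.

piece 0:a — minimal
piece 1:x rests on {0:a}
piece 2:y rests on {1:x}
piece 3:y rests on {2:y}
piece 4:y rests on {3:y}
piece 5:b rests on {4:y}
piece 6:c rests on {4:y}
piece 7:c rests on {6:c}
piece 8:x rests on {4:y}
minimal pieces: {0:a}
ways to finish when only these pieces remain (= sum over removing one remaining piece with nothing left below it):
  1 left: {5}→1  {7}→1  {8}→1
  2 left: {5,7}→2  {5,8}→2  {6,7}→1  {7,8}→2
  3 left: {5,6,7}→3  {5,7,8}→6  {6,7,8}→3
  4 left: {5,6,7,8}→12
  5 left: {4,5,6,7,8}→12
  6 left: {3,4,5,6,7,8}→12
  7 left: {2,3,4,5,6,7,8}→12
  placing 0:a first → 12 extensions

12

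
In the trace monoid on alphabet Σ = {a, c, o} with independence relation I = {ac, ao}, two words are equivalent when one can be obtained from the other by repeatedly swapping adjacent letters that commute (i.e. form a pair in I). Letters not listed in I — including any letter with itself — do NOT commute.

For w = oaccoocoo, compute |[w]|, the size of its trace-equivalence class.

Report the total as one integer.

0(o) covers ∅
1(a) covers ∅
2(c) covers 0:o
3(c) covers 2:c
4(o) covers 3:c
5(o) covers 4:o
6(c) covers 5:o
7(o) covers 6:c
8(o) covers 7:o
floor of heap: 0:o, 1:a
completions by unplaced set U, small U first (add the entries for U minus each lowest piece of U):
  |U|=1: {1}:1  {8}:1
  |U|=2: {1,8}:2  {7,8}:1
  |U|=3: {1,7,8}:3  {6,7,8}:1
  |U|=4: {1,6,7,8}:4  {5,6,7,8}:1
  |U|=5: {1,5,6,7,8}:5  {4,5,6,7,8}:1
  |U|=6: {1,4,5,6,7,8}:6  {3,4,5,6,7,8}:1
  |U|=7: {1,3,4,5,6,7,8}:7  {2,3,4,5,6,7,8}:1
  start at 0(o): 8
  start at 1(a): 1
sum over floor = 9

9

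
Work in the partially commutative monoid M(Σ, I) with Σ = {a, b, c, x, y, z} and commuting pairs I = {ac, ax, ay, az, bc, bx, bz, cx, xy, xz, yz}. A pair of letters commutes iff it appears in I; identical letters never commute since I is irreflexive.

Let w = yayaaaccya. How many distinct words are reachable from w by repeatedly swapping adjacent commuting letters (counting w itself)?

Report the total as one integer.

piece 0:y — minimal
piece 1:a — minimal
piece 2:y rests on {0:y}
piece 3:a rests on {1:a}
piece 4:a rests on {3:a}
piece 5:a rests on {4:a}
piece 6:c rests on {2:y}
piece 7:c rests on {6:c}
piece 8:y rests on {7:c}
piece 9:a rests on {5:a}
minimal pieces: {0:y, 1:a}
ways to finish when only these pieces remain (= sum over removing one remaining piece with nothing left below it):
  1 left: {8}→1  {9}→1
  2 left: {5,9}→1  {7,8}→1  {8,9}→2
  3 left: {4,5,9}→1  {5,8,9}→3  {6,7,8}→1  {7,8,9}→3
  4 left: {2,6,7,8}→1  {3,4,5,9}→1  {4,5,8,9}→4  {5,7,8,9}→6  {6,7,8,9}→4
  5 left: {0,2,6,7,8}→1  {1,3,4,5,9}→1  {2,6,7,8,9}→5  {3,4,5,8,9}→5  {4,5,7,8,9}→10  {5,6,7,8,9}→10
  6 left: {0,2,6,7,8,9}→6  {1,3,4,5,8,9}→6  {2,5,6,7,8,9}→15  {3,4,5,7,8,9}→15  {4,5,6,7,8,9}→20
  7 left: {0,2,5,6,7,8,9}→21  {1,3,4,5,7,8,9}→21  {2,4,5,6,7,8,9}→35  {3,4,5,6,7,8,9}→35
  8 left: {0,2,4,5,6,7,8,9}→56  {1,3,4,5,6,7,8,9}→56  {2,3,4,5,6,7,8,9}→70
  placing 0:y first → 126 extensions
  placing 1:a first → 126 extensions
total linear extensions = 252

252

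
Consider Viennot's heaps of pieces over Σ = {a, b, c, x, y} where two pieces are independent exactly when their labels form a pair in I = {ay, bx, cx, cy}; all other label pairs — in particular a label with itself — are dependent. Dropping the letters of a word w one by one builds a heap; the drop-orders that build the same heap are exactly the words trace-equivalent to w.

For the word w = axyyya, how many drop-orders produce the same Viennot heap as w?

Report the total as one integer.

0(a) covers ∅
1(x) covers 0:a
2(y) covers 1:x
3(y) covers 2:y
4(y) covers 3:y
5(a) covers 1:x
floor of heap: 0:a
completions by unplaced set U, small U first (add the entries for U minus each lowest piece of U):
  |U|=1: {4}:1  {5}:1
  |U|=2: {3,4}:1  {4,5}:2
  |U|=3: {2,3,4}:1  {3,4,5}:3
  |U|=4: {2,3,4,5}:4
  start at 0(a): 4

4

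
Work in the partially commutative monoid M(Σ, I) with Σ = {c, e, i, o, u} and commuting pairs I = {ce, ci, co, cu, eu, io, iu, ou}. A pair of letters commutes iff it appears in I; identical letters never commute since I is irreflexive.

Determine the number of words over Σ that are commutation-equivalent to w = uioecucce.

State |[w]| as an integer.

2520

drop 0:u onto floor
drop 1:i onto floor
drop 2:o onto floor
drop 3:e onto {1:i, 2:o}
drop 4:c onto floor
drop 5:u onto {0:u}
drop 6:c onto {4:c}
drop 7:c onto {6:c}
drop 8:e onto {3:e}
ground layer = {0:u, 1:i, 2:o, 4:c}
drop-orders for the pieces not yet dropped (sum over which currently-grounded one goes next):
  1 to go: {5} 1  {7} 1  {8} 1
  2 to go: {0,5} 1  {3,8} 1  {5,7} 2  {5,8} 2  {6,7} 1  {7,8} 2
  3 to go: {0,5,7} 3  {0,5,8} 3  {1,3,8} 1  {2,3,8} 1  {3,5,8} 3  {3,7,8} 3  {4,6,7} 1  {5,6,7} 3  {5,7,8} 6  {6,7,8} 3
  4 to go: {0,3,5,8} 6  {0,5,6,7} 6  {0,5,7,8} 12  {1,2,3,8} 2  {1,3,5,8} 4  {1,3,7,8} 4  {2,3,5,8} 4  {2,3,7,8} 4  {3,5,7,8} 12  {3,6,7,8} 6  {4,5,6,7} 4  {4,6,7,8} 4  {5,6,7,8} 12
  5 to go: {0,1,3,5,8} 10  {0,2,3,5,8} 10  {0,3,5,7,8} 30  {0,4,5,6,7} 10  {0,5,6,7,8} 30  {1,2,3,5,8} 10  {1,2,3,7,8} 10  {1,3,5,7,8} 20  {1,3,6,7,8} 10  {2,3,5,7,8} 20  {2,3,6,7,8} 10  {3,4,6,7,8} 10  {3,5,6,7,8} 30  {4,5,6,7,8} 20
  6 to go: {0,1,2,3,5,8} 30  {0,1,3,5,7,8} 60  {0,2,3,5,7,8} 60  {0,3,5,6,7,8} 90  {0,4,5,6,7,8} 60  {1,2,3,5,7,8} 60  {1,2,3,6,7,8} 30  {1,3,4,6,7,8} 20  {1,3,5,6,7,8} 60  {2,3,4,6,7,8} 20  {2,3,5,6,7,8} 60  {3,4,5,6,7,8} 60
  7 to go: {0,1,2,3,5,7,8} 210  {0,1,3,5,6,7,8} 210  {0,2,3,5,6,7,8} 210  {0,3,4,5,6,7,8} 210  {1,2,3,4,6,7,8} 70  {1,2,3,5,6,7,8} 210  {1,3,4,5,6,7,8} 140  {2,3,4,5,6,7,8} 140
  if 0:u drops first: 560 orders
  if 1:i drops first: 560 orders
  if 2:o drops first: 560 orders
  if 4:c drops first: 840 orders
heap linearizations: 2520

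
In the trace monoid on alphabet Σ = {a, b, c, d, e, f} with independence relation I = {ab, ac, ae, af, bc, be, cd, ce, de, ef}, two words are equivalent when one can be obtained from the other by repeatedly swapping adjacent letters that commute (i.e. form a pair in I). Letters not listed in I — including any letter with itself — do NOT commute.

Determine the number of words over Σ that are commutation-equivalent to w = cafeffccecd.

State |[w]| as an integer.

piece 0:c — minimal
piece 1:a — minimal
piece 2:f rests on {0:c}
piece 3:e — minimal
piece 4:f rests on {2:f}
piece 5:f rests on {4:f}
piece 6:c rests on {5:f}
piece 7:c rests on {6:c}
piece 8:e rests on {3:e}
piece 9:c rests on {7:c}
piece 10:d rests on {1:a, 5:f}
minimal pieces: {0:c, 1:a, 3:e}
ways to finish when only these pieces remain (= sum over removing one remaining piece with nothing left below it):
  1 left: {8}→1  {9}→1  {10}→1
  2 left: {1,10}→1  {3,8}→1  {7,9}→1  {8,9}→2  {8,10}→2  {9,10}→2
  3 left: {1,8,10}→3  {1,9,10}→3  {3,8,9}→3  {3,8,10}→3  {6,7,9}→1  {7,8,9}→3  {7,9,10}→3  {8,9,10}→6
  4 left: {1,3,8,10}→6  {1,7,9,10}→6  {1,8,9,10}→12  {3,7,8,9}→6  {3,8,9,10}→12  {6,7,8,9}→4  {6,7,9,10}→4  {7,8,9,10}→12
  5 left: {1,3,8,9,10}→30  {1,6,7,9,10}→10  {1,7,8,9,10}→30  {3,6,7,8,9}→10  {3,7,8,9,10}→30  {5,6,7,9,10}→4  {6,7,8,9,10}→20
  6 left: {1,3,7,8,9,10}→90  {1,5,6,7,9,10}→14  {1,6,7,8,9,10}→60  {3,6,7,8,9,10}→60  {4,5,6,7,9,10}→4  {5,6,7,8,9,10}→24
  7 left: {1,3,6,7,8,9,10}→210  {1,4,5,6,7,9,10}→18  {1,5,6,7,8,9,10}→98  {2,4,5,6,7,9,10}→4  {3,5,6,7,8,9,10}→84  {4,5,6,7,8,9,10}→28
  8 left: {0,2,4,5,6,7,9,10}→4  {1,2,4,5,6,7,9,10}→22  {1,3,5,6,7,8,9,10}→392  {1,4,5,6,7,8,9,10}→144  {2,4,5,6,7,8,9,10}→32  {3,4,5,6,7,8,9,10}→112
  9 left: {0,1,2,4,5,6,7,9,10}→26  {0,2,4,5,6,7,8,9,10}→36  {1,2,4,5,6,7,8,9,10}→198  {1,3,4,5,6,7,8,9,10}→648  {2,3,4,5,6,7,8,9,10}→144
  placing 0:c first → 990 extensions
  placing 1:a first → 180 extensions
  placing 3:e first → 260 extensions
total linear extensions = 1430

1430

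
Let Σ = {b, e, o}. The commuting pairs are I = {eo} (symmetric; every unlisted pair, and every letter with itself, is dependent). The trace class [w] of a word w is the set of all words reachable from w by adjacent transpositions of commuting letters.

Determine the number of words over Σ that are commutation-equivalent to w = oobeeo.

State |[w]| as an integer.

3

0(o) covers ∅
1(o) covers 0:o
2(b) covers 1:o
3(e) covers 2:b
4(e) covers 3:e
5(o) covers 2:b
floor of heap: 0:o
completions by unplaced set U, small U first (add the entries for U minus each lowest piece of U):
  |U|=1: {4}:1  {5}:1
  |U|=2: {3,4}:1  {4,5}:2
  |U|=3: {3,4,5}:3
  |U|=4: {2,3,4,5}:3
  start at 0(o): 3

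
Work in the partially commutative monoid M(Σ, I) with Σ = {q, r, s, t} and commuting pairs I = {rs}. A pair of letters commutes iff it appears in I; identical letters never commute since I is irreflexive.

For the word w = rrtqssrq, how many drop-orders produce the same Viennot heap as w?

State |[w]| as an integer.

#0=r has no predecessor
#1=r depends on [0:r]
#2=t depends on [1:r]
#3=q depends on [2:t]
#4=s depends on [3:q]
#5=s depends on [4:s]
#6=r depends on [3:q]
#7=q depends on [5:s, 6:r]
sources: [0:r]
N(rest) = Σ N(rest − s) over sources s of rest; N(one piece) = 1:
  size 1 → [7]=1
  size 2 → [5,7]=1  [6,7]=1
  size 3 → [4,5,7]=1  [5,6,7]=2
  size 4 → [4,5,6,7]=3
  size 5 → [3,4,5,6,7]=3
  size 6 → [2,3,4,5,6,7]=3
  first=0(r) contributes 3

3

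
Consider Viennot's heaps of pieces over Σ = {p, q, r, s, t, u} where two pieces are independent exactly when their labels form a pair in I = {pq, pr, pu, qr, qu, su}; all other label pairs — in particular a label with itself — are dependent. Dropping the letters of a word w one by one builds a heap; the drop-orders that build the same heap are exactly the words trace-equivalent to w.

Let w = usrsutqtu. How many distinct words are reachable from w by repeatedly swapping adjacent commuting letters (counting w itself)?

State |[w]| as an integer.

4

0(u) covers ∅
1(s) covers ∅
2(r) covers 0:u, 1:s
3(s) covers 2:r
4(u) covers 2:r
5(t) covers 3:s, 4:u
6(q) covers 5:t
7(t) covers 6:q
8(u) covers 7:t
floor of heap: 0:u, 1:s
completions by unplaced set U, small U first (add the entries for U minus each lowest piece of U):
  |U|=1: {8}:1
  |U|=2: {7,8}:1
  |U|=3: {6,7,8}:1
  |U|=4: {5,6,7,8}:1
  |U|=5: {3,5,6,7,8}:1  {4,5,6,7,8}:1
  |U|=6: {3,4,5,6,7,8}:2
  |U|=7: {2,3,4,5,6,7,8}:2
  start at 0(u): 2
  start at 1(s): 2
sum over floor = 4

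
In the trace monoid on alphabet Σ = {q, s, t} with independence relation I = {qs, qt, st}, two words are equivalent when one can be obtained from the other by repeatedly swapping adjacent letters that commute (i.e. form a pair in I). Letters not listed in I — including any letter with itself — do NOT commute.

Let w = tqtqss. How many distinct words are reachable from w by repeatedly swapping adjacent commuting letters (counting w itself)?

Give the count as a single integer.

#0=t has no predecessor
#1=q has no predecessor
#2=t depends on [0:t]
#3=q depends on [1:q]
#4=s has no predecessor
#5=s depends on [4:s]
sources: [0:t, 1:q, 4:s]
N(rest) = Σ N(rest − s) over sources s of rest; N(one piece) = 1:
  size 1 → [2]=1  [3]=1  [5]=1
  size 2 → [0,2]=1  [1,3]=1  [2,3]=2  [2,5]=2  [3,5]=2  [4,5]=1
  size 3 → [0,2,3]=3  [0,2,5]=3  [1,2,3]=3  [1,3,5]=3  [2,3,5]=6  [2,4,5]=3  [3,4,5]=3
  size 4 → [0,1,2,3]=6  [0,2,3,5]=12  [0,2,4,5]=6  [1,2,3,5]=12  [1,3,4,5]=6  [2,3,4,5]=12
  first=0(t) contributes 30
  first=1(q) contributes 30
  first=4(s) contributes 30
|[w]| = 90

90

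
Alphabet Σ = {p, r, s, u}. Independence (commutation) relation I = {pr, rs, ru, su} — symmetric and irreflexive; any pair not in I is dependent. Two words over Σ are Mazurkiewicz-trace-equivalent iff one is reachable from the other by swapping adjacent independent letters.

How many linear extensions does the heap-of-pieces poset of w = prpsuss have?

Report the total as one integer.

#0=p has no predecessor
#1=r has no predecessor
#2=p depends on [0:p]
#3=s depends on [2:p]
#4=u depends on [2:p]
#5=s depends on [3:s]
#6=s depends on [5:s]
sources: [0:p, 1:r]
N(rest) = Σ N(rest − s) over sources s of rest; N(one piece) = 1:
  size 1 → [1]=1  [4]=1  [6]=1
  size 2 → [1,4]=2  [1,6]=2  [4,6]=2  [5,6]=1
  size 3 → [1,4,6]=6  [1,5,6]=3  [3,5,6]=1  [4,5,6]=3
  size 4 → [1,3,5,6]=4  [1,4,5,6]=12  [3,4,5,6]=4
  size 5 → [1,3,4,5,6]=20  [2,3,4,5,6]=4
  first=0(p) contributes 24
  first=1(r) contributes 4
|[w]| = 28

28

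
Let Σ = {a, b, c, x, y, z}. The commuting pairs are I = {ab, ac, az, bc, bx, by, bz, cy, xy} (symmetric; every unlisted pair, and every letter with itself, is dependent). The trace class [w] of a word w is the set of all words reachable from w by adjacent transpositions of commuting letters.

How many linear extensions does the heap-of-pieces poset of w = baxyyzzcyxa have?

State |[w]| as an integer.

drop 0:b onto floor
drop 1:a onto floor
drop 2:x onto {1:a}
drop 3:y onto {1:a}
drop 4:y onto {3:y}
drop 5:z onto {2:x, 4:y}
drop 6:z onto {5:z}
drop 7:c onto {6:z}
drop 8:y onto {6:z}
drop 9:x onto {7:c}
drop 10:a onto {8:y, 9:x}
ground layer = {0:b, 1:a}
drop-orders for the pieces not yet dropped (sum over which currently-grounded one goes next):
  1 to go: {0} 1  {10} 1
  2 to go: {0,10} 2  {8,10} 1  {9,10} 1
  3 to go: {0,8,10} 3  {0,9,10} 3  {7,9,10} 1  {8,9,10} 2
  4 to go: {0,7,9,10} 4  {0,8,9,10} 8  {7,8,9,10} 3
  5 to go: {0,7,8,9,10} 15  {6,7,8,9,10} 3
  6 to go: {0,6,7,8,9,10} 18  {5,6,7,8,9,10} 3
  7 to go: {0,5,6,7,8,9,10} 21  {2,5,6,7,8,9,10} 3  {4,5,6,7,8,9,10} 3
  8 to go: {0,2,5,6,7,8,9,10} 24  {0,4,5,6,7,8,9,10} 24  {2,4,5,6,7,8,9,10} 6  {3,4,5,6,7,8,9,10} 3
  9 to go: {0,2,4,5,6,7,8,9,10} 54  {0,3,4,5,6,7,8,9,10} 27  {2,3,4,5,6,7,8,9,10} 9
  if 0:b drops first: 9 orders
  if 1:a drops first: 90 orders
heap linearizations: 99

99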